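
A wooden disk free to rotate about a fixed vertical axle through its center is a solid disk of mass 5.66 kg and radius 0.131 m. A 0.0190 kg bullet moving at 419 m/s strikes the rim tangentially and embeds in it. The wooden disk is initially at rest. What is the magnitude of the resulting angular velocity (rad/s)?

|ω_f| ≈ 21.3 rad/s

The axle reaction passes through the axle and exerts no torque about it; angular momentum about the axle is conserved through the impact.
I_p = ½(5.66)(0.131)² = 0.04857 kg·m². Taking the sense of the bullet's angular momentum as positive, L_{bullet} = m v R = (0.0190)(419)(0.131) = 1.043 kg·m²/s.
L_i = 0 + 1.043 = 1.043 kg·m²/s.
After sticking, I_f = I_p + m R² = 0.04857 + (0.0190)(0.131)² = 0.04889 kg·m².
ω_f = L_i / I_f = 1.043 / 0.04889 = 21.33 rad/s.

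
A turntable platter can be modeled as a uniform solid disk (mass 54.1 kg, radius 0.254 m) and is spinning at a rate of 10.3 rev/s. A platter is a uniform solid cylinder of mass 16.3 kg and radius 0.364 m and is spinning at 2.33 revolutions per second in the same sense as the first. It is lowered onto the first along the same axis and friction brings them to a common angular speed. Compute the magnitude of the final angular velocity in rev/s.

|ω_f| ≈ 7.25 rev/s

The coupling torques are internal; angular momentum about the shared axis is conserved.
Moments of inertia: I_A = ½(54.1)(0.254)² = 1.745 kg·m²; I_B = ½(16.3)(0.364)² = 1.080 kg·m².
Taking A's sense as positive: L = (1.745)(10.3) + (1.080)(2.33) = 20.49 kg·m²·rev/s.
Combined I = 1.745 + 1.080 = 2.825 kg·m².
ω_f = L / I = 20.49 / 2.825 = 7.254 rev/s.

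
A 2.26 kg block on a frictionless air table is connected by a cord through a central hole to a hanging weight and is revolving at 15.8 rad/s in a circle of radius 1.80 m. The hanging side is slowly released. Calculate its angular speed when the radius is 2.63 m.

The constraining force is radial, so m r² ω about the center is conserved.
ω₂ = ω₁ (r₁/r₂)² = (15.8)(1.80/2.63)² = 7.401 rad/s.

ω₂ ≈ 7.40 rad/s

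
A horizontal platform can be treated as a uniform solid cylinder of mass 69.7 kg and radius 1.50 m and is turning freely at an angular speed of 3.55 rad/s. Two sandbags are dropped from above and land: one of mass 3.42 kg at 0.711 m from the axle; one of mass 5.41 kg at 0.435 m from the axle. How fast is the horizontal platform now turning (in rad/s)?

ω_f ≈ 3.43 rad/s

The added mass arrives with no angular momentum about the axle, and any external torque about the axle is negligible, so the system's angular momentum is conserved.
I_p = ½(69.7)(1.50)² = 78.41 kg·m².
Added inertia Σmr² = (3.42)(0.711)² + (5.41)(0.435)² = 2.753 kg·m²; I_f = 78.41 + 2.753 = 81.17 kg·m².
ω_f = I_p ω_i / I_f = (78.41)(3.55) / 81.17 = 3.430 rad/s.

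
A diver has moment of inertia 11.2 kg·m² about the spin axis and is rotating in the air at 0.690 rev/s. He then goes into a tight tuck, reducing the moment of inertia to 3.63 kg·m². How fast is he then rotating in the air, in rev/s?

No external torque acts about the spin axis, so angular momentum is conserved.
ω₂ = I₁ω₁ / I₂ = (11.20)(0.690 rev/s) / (3.630) = 2.129 rev/s.

ω₂ ≈ 2.13 rev/s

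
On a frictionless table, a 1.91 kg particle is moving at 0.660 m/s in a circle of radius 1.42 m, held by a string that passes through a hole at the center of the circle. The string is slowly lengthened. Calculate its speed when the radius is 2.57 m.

The only horizontal force on the mass is along the cord (radial), so it exerts no torque about the hole and angular momentum m v r is conserved.
v₂ = v₁ r₁ / r₂ = (0.660)(1.42) / (2.57) = 0.3647 m/s.

v₂ ≈ 0.365 m/s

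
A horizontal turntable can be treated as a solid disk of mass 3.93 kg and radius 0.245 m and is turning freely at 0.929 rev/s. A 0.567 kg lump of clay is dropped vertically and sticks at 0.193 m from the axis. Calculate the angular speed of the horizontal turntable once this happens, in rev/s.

No external torque acts about the axis; L_before = L_after.
I_p = ½(3.93)(0.245)² = 0.1179 kg·m².
Added inertia Σmr² = (0.567)(0.193)² = 0.02112 kg·m²; I_f = 0.1179 + 0.02112 = 0.1391 kg·m².
ω_f = I_p ω_i / I_f = (0.1179)(0.929) / 0.1391 = 0.7879 rev/s.

ω_f ≈ 0.788 rev/s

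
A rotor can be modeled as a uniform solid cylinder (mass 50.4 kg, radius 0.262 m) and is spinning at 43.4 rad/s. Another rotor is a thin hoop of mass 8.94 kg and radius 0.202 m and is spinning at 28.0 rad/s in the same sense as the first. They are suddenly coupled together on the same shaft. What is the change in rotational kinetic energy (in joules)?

ΔKE ≈ -35.7 J

The coupling torques are internal; angular momentum about the shared axis is conserved.
Moments of inertia: I_A = ½(50.4)(0.262)² = 1.730 kg·m²; I_B = (8.94)(0.202)² = 0.3648 kg·m².
Taking A's sense as positive: L = (1.730)(43.4) + (0.3648)(28.0) = 85.29 kg·m²·rad/s.
Combined I = 1.730 + 0.3648 = 2.095 kg·m².
ω_f = L / I = 85.29 / 2.095 = 40.72 rad/s.
KE_i = ½ΣIω² = 1772 J; KE_f = ½(2.095)(40.72)² = 1736 J.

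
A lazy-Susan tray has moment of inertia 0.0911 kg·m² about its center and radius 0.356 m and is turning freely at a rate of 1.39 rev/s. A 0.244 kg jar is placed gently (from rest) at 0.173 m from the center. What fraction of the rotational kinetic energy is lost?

The added mass arrives with no angular momentum about the center, and any external torque about the center is negligible, so the system's angular momentum is conserved.
Added inertia Σmr² = (0.244)(0.173)² = 0.007303 kg·m²; I_f = 0.09110 + 0.007303 = 0.09840 kg·m².
ω_f = I_p ω_i / I_f = (0.09110)(1.39) / 0.09840 = 1.287 rev/s.
KE_i = ½(0.09110)(8.734 rad/s)² = 3.474 J; KE_f = ½(0.09840)(8.085)² = 3.217 J.
Fraction lost = 0.07421.

fraction ≈ 0.0742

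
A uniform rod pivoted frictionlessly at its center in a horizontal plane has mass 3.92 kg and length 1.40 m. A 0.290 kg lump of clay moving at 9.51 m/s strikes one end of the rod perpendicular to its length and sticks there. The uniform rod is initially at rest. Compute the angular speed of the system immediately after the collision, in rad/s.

The axle reaction passes through the pivot and exerts no torque about it; angular momentum about the pivot is conserved through the impact.
I_p = (1/12)(3.92)(1.40)² = 0.6403 kg·m². Taking the sense of the lump of clay's angular momentum as positive, L_{lump} = m v R = (0.290)(9.51)(1.40/2) = 1.931 kg·m²/s.
L_i = 0 + 1.931 = 1.931 kg·m²/s.
After sticking, I_f = I_p + m R² = 0.6403 + (0.290)(1.40/2)² = 0.7824 kg·m².
ω_f = L_i / I_f = 1.931 / 0.7824 = 2.468 rad/s.

|ω_f| ≈ 2.47 rad/s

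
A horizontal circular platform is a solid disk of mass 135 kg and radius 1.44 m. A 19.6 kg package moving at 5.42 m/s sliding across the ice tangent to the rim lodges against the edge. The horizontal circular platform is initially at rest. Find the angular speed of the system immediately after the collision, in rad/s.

|ω_f| ≈ 0.847 rad/s

About the central axle the impulsive forces during the collision are internal, so angular momentum about that axis is conserved.
I_p = ½(135)(1.44)² = 140.0 kg·m². Taking the sense of the package's angular momentum as positive, L_{package} = m v R = (19.6)(5.42)(1.44) = 153.0 kg·m²/s.
L_i = 0 + 153.0 = 153.0 kg·m²/s.
After sticking, I_f = I_p + m R² = 140.0 + (19.6)(1.44)² = 180.6 kg·m².
ω_f = L_i / I_f = 153.0 / 180.6 = 0.8470 rad/s.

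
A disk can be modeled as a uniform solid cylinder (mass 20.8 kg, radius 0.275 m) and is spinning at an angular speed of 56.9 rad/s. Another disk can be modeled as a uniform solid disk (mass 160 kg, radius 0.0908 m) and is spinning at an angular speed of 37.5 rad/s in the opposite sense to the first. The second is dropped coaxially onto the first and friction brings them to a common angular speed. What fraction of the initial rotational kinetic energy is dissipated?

fraction ≈ 0.920

The coupling torques are internal; angular momentum about the shared axis is conserved.
Moments of inertia: I_A = ½(20.8)(0.275)² = 0.7865 kg·m²; I_B = ½(160)(0.0908)² = 0.6596 kg·m².
Taking A's sense as positive: L = (0.7865)(56.9) − (0.6596)(37.5) = 20.02 kg·m²·rad/s.
Combined I = 0.7865 + 0.6596 = 1.446 kg·m².
ω_f = L / I = 20.02 / 1.446 = 13.84 rad/s.
KE_i = ½ΣIω² = 1737 J; KE_f = ½(1.446)(13.84)² = 138.6 J.
Fraction dissipated = (KE_i − KE_f)/KE_i = 0.9202.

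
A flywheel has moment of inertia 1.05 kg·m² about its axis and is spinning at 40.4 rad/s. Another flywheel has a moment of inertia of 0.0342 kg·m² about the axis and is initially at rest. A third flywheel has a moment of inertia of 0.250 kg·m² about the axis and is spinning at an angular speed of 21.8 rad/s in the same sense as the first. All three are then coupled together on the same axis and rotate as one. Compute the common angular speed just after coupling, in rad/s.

The coupling torques are internal; angular momentum about the shared axis is conserved.
Taking A's sense as positive: L = (1.050)(40.4) + (0.2500)(21.8) = 47.87 kg·m²·rad/s.
Combined I = 1.050 + 0.03420 + 0.2500 = 1.334 kg·m².
ω_f = L / I = 47.87 / 1.334 = 35.88 rad/s.

|ω_f| ≈ 35.9 rad/s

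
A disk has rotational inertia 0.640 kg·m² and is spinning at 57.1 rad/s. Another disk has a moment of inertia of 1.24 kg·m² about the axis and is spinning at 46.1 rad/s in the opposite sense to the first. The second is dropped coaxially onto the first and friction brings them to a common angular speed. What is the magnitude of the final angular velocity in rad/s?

No external torque acts about the common axis, so total angular momentum is conserved.
Taking A's sense as positive: L = (0.6400)(57.1) − (1.240)(46.1) = -20.62 kg·m²·rad/s.
Combined I = 0.6400 + 1.240 = 1.880 kg·m².
ω_f = L / I = -20.62 / 1.880 = -10.97 rad/s.

|ω_f| ≈ 11.0 rad/s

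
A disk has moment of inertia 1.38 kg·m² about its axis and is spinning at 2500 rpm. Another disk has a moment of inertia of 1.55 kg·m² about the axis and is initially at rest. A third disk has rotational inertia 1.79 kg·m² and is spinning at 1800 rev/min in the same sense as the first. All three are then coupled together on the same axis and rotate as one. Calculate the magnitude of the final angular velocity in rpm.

No external torque acts about the common axis, so total angular momentum is conserved.
Taking A's sense as positive: L = (1.380)(2500) + (1.790)(1800) = 6672 kg·m²·rpm.
Combined I = 1.380 + 1.550 + 1.790 = 4.720 kg·m².
ω_f = L / I = 6672 / 4.720 = 1414 rpm.

|ω_f| ≈ 1410 rpm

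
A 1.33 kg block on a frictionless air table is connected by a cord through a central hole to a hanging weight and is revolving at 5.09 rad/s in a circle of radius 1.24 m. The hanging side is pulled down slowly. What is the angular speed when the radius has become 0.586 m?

ω₂ ≈ 22.8 rad/s

No torque about the axis ⇒ m r₁² ω₁ = m r₂² ω₂.
ω₂ = ω₁ (r₁/r₂)² = (5.09)(1.24/0.586)² = 22.79 rad/s.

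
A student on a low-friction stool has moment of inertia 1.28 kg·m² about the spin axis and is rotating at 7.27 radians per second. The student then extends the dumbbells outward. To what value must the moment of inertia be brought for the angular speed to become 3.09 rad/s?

Angular momentum about the spin axis is conserved since the torque about it is zero.
I₂ = I₁ω₁ / ω₂ = (1.28)(7.27) / (3.09) = 3.012 kg·m².

I₂ ≈ 3.01 kg·m²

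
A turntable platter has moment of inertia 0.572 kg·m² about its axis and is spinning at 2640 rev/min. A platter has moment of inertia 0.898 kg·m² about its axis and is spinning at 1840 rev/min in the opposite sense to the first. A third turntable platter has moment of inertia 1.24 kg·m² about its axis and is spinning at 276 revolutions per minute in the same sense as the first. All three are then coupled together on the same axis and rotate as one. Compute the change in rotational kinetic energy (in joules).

The coupling torques are internal; angular momentum about the shared axis is conserved.
Taking A's sense as positive: L = (0.5720)(2640) − (0.8980)(1840) + (1.240)(276) = 200.0 kg·m²·rpm.
Combined I = 0.5720 + 0.8980 + 1.240 = 2.710 kg·m².
ω_f = L / I = 200.0 / 2.710 = 73.80 rpm.
KE_i = ½ΣIω² = 39050 J; KE_f = ½(2.710)(7.728)² = 80.93 J.

ΔKE ≈ -39000 J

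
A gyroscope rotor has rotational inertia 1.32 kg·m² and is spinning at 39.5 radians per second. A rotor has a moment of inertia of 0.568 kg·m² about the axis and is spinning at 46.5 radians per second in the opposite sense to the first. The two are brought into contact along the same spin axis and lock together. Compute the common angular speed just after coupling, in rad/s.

The coupling torques are internal; angular momentum about the shared axis is conserved.
Taking A's sense as positive: L = (1.320)(39.5) − (0.5680)(46.5) = 25.73 kg·m²·rad/s.
Combined I = 1.320 + 0.5680 = 1.888 kg·m².
ω_f = L / I = 25.73 / 1.888 = 13.63 rad/s.

|ω_f| ≈ 13.6 rad/s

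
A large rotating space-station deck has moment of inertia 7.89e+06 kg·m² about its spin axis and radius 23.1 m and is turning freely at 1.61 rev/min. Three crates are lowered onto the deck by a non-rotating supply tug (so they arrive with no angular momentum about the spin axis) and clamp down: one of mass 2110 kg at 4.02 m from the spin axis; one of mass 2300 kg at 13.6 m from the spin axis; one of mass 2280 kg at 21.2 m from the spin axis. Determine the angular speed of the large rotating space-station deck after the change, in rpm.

ω_f ≈ 1.36 rpm

No external torque acts about the spin axis; L_before = L_after.
Added inertia Σmr² = (2110)(4.02)² + (2300)(13.6)² + (2280)(21.2)² = 1.484e+06 kg·m²; I_f = 7.890e+06 + 1.484e+06 = 9.374e+06 kg·m².
ω_f = I_p ω_i / I_f = (7.890e+06)(1.61) / 9.374e+06 = 1.355 rpm.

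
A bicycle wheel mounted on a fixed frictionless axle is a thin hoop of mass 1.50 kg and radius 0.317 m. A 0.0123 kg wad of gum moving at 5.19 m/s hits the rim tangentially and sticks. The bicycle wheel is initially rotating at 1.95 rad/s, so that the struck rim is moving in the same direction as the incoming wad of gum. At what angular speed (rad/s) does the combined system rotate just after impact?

About the axle the impulsive forces during the collision are internal, so angular momentum about that axis is conserved.
I_p = (1.50)(0.317)² = 0.1507 kg·m². Taking the sense of the wad of gum's angular momentum as positive, L_{wad} = m v R = (0.0123)(5.19)(0.317) = 0.02024 kg·m²/s.
L_i = +I_p ω_p + m v R = +(0.1507)(1.95) + 0.02024 = 0.3142 kg·m²/s.
After sticking, I_f = I_p + m R² = 0.1507 + (0.0123)(0.317)² = 0.1520 kg·m².
ω_f = L_i / I_f = 0.3142 / 0.1520 = 2.067 rad/s.

|ω_f| ≈ 2.07 rad/s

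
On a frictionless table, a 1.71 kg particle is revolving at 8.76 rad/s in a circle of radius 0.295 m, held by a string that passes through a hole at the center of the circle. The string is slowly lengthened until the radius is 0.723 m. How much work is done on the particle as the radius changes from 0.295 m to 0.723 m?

The constraining force is radial, so m r² ω about the center is conserved.
ω₂ = ω₁ (r₁/r₂)² = (8.76)(0.295/0.723)² = 1.458 rad/s.
W = ΔKE = ½m(v₂² − v₁²) = -4.759 J.

W ≈ -4.76 J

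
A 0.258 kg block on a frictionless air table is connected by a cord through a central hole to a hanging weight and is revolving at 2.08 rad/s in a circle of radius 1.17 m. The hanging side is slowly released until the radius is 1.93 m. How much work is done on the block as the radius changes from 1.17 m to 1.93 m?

W ≈ -0.483 J

No torque about the axis ⇒ m r₁² ω₁ = m r₂² ω₂.
ω₂ = ω₁ (r₁/r₂)² = (2.08)(1.17/1.93)² = 0.7644 rad/s.
W = ΔKE = ½m(v₂² − v₁²) = -0.4832 J.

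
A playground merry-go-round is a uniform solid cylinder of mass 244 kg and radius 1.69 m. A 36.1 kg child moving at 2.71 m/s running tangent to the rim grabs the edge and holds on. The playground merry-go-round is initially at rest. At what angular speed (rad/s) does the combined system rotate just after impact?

The axle reaction passes through the axle and exerts no torque about it; angular momentum about the axle is conserved through the impact.
I_p = ½(244)(1.69)² = 348.4 kg·m². Taking the sense of the child's angular momentum as positive, L_{child} = m v R = (36.1)(2.71)(1.69) = 165.3 kg·m²/s.
L_i = 0 + 165.3 = 165.3 kg·m²/s.
After sticking, I_f = I_p + m R² = 348.4 + (36.1)(1.69)² = 451.5 kg·m².
ω_f = L_i / I_f = 165.3 / 451.5 = 0.3661 rad/s.

|ω_f| ≈ 0.366 rad/s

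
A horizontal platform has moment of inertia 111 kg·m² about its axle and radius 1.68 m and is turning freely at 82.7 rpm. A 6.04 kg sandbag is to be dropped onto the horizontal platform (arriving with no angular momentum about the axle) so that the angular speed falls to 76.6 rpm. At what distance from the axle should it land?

r ≈ 1.21 m

No external torque acts about the axle; L_before = L_after.
I_p ω_i = (I_p + m r²) ω_f ⇒ m r² = I_p(ω_i/ω_f − 1) = 111.0(82.7/76.6 − 1) = 8.839 kg·m².
r = √(8.839/6.04) = 1.210 m.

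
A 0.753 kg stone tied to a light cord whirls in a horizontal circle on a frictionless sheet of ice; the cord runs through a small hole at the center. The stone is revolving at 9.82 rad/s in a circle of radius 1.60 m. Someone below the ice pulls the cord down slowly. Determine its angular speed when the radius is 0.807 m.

ω₂ ≈ 38.6 rad/s

The constraining force is radial, so m r² ω about the center is conserved.
ω₂ = ω₁ (r₁/r₂)² = (9.82)(1.60/0.807)² = 38.60 rad/s.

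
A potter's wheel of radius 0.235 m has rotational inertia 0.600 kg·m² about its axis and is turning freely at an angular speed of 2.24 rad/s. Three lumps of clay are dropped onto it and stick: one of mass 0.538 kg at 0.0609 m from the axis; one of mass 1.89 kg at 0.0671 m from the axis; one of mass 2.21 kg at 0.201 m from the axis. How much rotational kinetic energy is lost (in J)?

energy lost ≈ 0.215 J

No external torque acts about the axis; L_before = L_after.
Added inertia Σmr² = (0.538)(0.0609)² + (1.89)(0.0671)² + (2.21)(0.201)² = 0.09979 kg·m²; I_f = 0.6000 + 0.09979 = 0.6998 kg·m².
ω_f = I_p ω_i / I_f = (0.6000)(2.24) / 0.6998 = 1.921 rad/s.
KE_i = ½(0.6000)(2.240 rad/s)² = 1.505 J; KE_f = ½(0.6998)(1.921)² = 1.291 J.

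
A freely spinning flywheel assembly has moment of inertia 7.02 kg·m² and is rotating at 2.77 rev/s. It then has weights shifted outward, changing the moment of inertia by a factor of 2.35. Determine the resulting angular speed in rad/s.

ω₂ ≈ 7.41 rad/s

Angular momentum about the spin axis is conserved since the torque about it is zero.
I₂ = 2.35 × 7.02 = 16.50 kg·m².
ω₂ = I₁ω₁ / I₂ = (7.020)(2.77 rev/s) / (16.50) = 1.179 rev/s = 7.406 rad/s.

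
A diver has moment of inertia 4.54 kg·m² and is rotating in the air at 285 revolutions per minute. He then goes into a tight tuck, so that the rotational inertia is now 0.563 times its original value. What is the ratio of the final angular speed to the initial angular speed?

No external torque acts about the spin axis, so angular momentum is conserved.
I₂ = 0.563 × 4.54 = 2.556 kg·m².
ω₂/ω₁ = I₁/I₂ = 4.540 / 2.556 = 1.776.

ω₂/ω₁ ≈ 1.78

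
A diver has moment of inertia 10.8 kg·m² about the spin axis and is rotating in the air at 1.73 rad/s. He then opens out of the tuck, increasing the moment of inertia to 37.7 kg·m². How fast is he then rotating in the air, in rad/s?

ω₂ ≈ 0.496 rad/s

No external torque acts about the spin axis, so angular momentum is conserved.
ω₂ = I₁ω₁ / I₂ = (10.80)(1.73 rad/s) / (37.70) = 0.4956 rad/s.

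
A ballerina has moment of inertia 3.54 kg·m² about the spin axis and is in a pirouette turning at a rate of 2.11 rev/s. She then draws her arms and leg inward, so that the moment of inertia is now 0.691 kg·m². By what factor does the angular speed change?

Angular momentum about the spin axis is conserved since the torque about it is zero.
ω₂/ω₁ = I₁/I₂ = 3.540 / 0.6910 = 5.123.

ω₂/ω₁ ≈ 5.12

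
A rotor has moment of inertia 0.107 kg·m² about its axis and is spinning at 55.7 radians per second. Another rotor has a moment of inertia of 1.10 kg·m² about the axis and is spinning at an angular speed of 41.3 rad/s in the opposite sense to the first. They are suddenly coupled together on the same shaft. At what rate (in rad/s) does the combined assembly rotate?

|ω_f| ≈ 32.7 rad/s

No external torque acts about the common axis, so total angular momentum is conserved.
Taking A's sense as positive: L = (0.1070)(55.7) − (1.100)(41.3) = -39.47 kg·m²·rad/s.
Combined I = 0.1070 + 1.100 = 1.207 kg·m².
ω_f = L / I = -39.47 / 1.207 = -32.70 rad/s.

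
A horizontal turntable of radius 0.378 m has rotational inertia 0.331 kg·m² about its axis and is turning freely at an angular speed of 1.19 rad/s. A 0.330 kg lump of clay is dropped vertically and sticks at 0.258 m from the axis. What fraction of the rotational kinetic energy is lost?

fraction ≈ 0.0622

No external torque acts about the axis; L_before = L_after.
Added inertia Σmr² = (0.330)(0.258)² = 0.02197 kg·m²; I_f = 0.3310 + 0.02197 = 0.3530 kg·m².
ω_f = I_p ω_i / I_f = (0.3310)(1.19) / 0.3530 = 1.116 rad/s.
KE_i = ½(0.3310)(1.190 rad/s)² = 0.2344 J; KE_f = ½(0.3530)(1.116)² = 0.2198 J.
Fraction lost = 0.06223.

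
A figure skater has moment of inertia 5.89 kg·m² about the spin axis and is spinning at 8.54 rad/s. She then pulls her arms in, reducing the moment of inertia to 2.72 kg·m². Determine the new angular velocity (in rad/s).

ω₂ ≈ 18.5 rad/s

With no external torque about the axis, L is conserved: I₁ω₁ = I₂ω₂.
ω₂ = I₁ω₁ / I₂ = (5.890)(8.54 rad/s) / (2.720) = 18.49 rad/s.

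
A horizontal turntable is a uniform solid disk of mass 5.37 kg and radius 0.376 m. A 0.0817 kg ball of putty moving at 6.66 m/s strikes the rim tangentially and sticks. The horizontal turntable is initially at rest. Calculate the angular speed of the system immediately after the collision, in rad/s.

The axle reaction passes through the axle and exerts no torque about it; angular momentum about the axle is conserved through the impact.
I_p = ½(5.37)(0.376)² = 0.3796 kg·m². Taking the sense of the ball of putty's angular momentum as positive, L_{ball} = m v R = (0.0817)(6.66)(0.376) = 0.2046 kg·m²/s.
L_i = 0 + 0.2046 = 0.2046 kg·m²/s.
After sticking, I_f = I_p + m R² = 0.3796 + (0.0817)(0.376)² = 0.3911 kg·m².
ω_f = L_i / I_f = 0.2046 / 0.3911 = 0.5231 rad/s.

|ω_f| ≈ 0.523 rad/s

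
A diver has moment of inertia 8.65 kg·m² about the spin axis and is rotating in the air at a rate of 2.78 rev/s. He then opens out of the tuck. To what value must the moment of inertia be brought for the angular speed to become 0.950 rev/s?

Angular momentum about the spin axis is conserved since the torque about it is zero.
I₂ = I₁ω₁ / ω₂ = (8.65)(2.78) / (0.950) = 25.31 kg·m².

I₂ ≈ 25.3 kg·m²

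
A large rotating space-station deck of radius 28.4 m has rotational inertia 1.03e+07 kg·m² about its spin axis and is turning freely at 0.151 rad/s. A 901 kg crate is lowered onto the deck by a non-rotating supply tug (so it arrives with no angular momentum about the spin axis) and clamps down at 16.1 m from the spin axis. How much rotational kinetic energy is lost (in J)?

No external torque acts about the spin axis; L_before = L_after.
Added inertia Σmr² = (901)(16.1)² = 2.335e+05 kg·m²; I_f = 1.030e+07 + 2.335e+05 = 1.053e+07 kg·m².
ω_f = I_p ω_i / I_f = (1.030e+07)(0.151) / 1.053e+07 = 0.1477 rad/s.
KE_i = ½(1.030e+07)(0.1510 rad/s)² = 1.174e+05 J; KE_f = ½(1.053e+07)(0.1477)² = 1.148e+05 J.

energy lost ≈ 2600 J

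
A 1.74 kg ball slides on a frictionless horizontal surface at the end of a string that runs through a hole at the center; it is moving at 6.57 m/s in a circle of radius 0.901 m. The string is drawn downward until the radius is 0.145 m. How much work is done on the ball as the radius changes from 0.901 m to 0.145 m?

W ≈ 1410 J

Central (radial) force ⇒ zero torque about the center ⇒ m v r is constant.
v₂ = v₁ r₁ / r₂ = (6.57)(0.901) / (0.145) = 40.82 m/s.
W = ΔKE = ½m(v₂² − v₁²) = 1412 J.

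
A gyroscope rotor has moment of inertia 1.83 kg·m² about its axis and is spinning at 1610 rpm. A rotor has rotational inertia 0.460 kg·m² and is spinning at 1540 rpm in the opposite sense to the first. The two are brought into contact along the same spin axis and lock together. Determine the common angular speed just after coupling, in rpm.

|ω_f| ≈ 977 rpm

No external torque acts about the common axis, so total angular momentum is conserved.
Taking A's sense as positive: L = (1.830)(1610) − (0.4600)(1540) = 2238 kg·m²·rpm.
Combined I = 1.830 + 0.4600 = 2.290 kg·m².
ω_f = L / I = 2238 / 2.290 = 977.2 rpm.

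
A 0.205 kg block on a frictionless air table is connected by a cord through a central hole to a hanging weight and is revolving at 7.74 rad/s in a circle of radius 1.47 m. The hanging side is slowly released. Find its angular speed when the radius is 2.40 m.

ω₂ ≈ 2.90 rad/s

No torque about the axis ⇒ m r₁² ω₁ = m r₂² ω₂.
ω₂ = ω₁ (r₁/r₂)² = (7.74)(1.47/2.40)² = 2.904 rad/s.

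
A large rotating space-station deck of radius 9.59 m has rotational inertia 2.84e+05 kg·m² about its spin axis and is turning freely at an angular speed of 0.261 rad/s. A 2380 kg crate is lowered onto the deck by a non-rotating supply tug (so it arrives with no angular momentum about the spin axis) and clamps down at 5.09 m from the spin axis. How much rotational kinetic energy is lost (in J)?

energy lost ≈ 1730 J

The added mass arrives with no angular momentum about the spin axis, and any external torque about the spin axis is negligible, so the system's angular momentum is conserved.
Added inertia Σmr² = (2380)(5.09)² = 61660 kg·m²; I_f = 2.840e+05 + 61660 = 3.457e+05 kg·m².
ω_f = I_p ω_i / I_f = (2.840e+05)(0.261) / 3.457e+05 = 0.2144 rad/s.
KE_i = ½(2.840e+05)(0.2610 rad/s)² = 9673 J; KE_f = ½(3.457e+05)(0.2144)² = 7948 J.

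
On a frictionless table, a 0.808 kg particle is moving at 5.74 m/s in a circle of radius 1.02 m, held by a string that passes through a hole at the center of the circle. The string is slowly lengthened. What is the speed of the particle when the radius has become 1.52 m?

The only horizontal force on the mass is along the cord (radial), so it exerts no torque about the hole and angular momentum m v r is conserved.
v₂ = v₁ r₁ / r₂ = (5.74)(1.02) / (1.52) = 3.852 m/s.

v₂ ≈ 3.85 m/s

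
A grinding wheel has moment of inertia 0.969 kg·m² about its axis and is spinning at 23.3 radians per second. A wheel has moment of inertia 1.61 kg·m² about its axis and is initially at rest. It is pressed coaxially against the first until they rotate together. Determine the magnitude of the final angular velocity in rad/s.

The coupling torques are internal; angular momentum about the shared axis is conserved.
Taking A's sense as positive: L = (0.9690)(23.3) = 22.58 kg·m²·rad/s.
Combined I = 0.9690 + 1.610 = 2.579 kg·m².
ω_f = L / I = 22.58 / 2.579 = 8.754 rad/s.

|ω_f| ≈ 8.75 rad/s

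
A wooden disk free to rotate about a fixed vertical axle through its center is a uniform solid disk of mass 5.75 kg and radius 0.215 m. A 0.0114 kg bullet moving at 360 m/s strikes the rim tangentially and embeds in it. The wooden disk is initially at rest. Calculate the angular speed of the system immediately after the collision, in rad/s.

|ω_f| ≈ 6.61 rad/s

About the axle the impulsive forces during the collision are internal, so angular momentum about that axis is conserved.
I_p = ½(5.75)(0.215)² = 0.1329 kg·m². Taking the sense of the bullet's angular momentum as positive, L_{bullet} = m v R = (0.0114)(360)(0.215) = 0.8824 kg·m²/s.
L_i = 0 + 0.8824 = 0.8824 kg·m²/s.
After sticking, I_f = I_p + m R² = 0.1329 + (0.0114)(0.215)² = 0.1334 kg·m².
ω_f = L_i / I_f = 0.8824 / 0.1334 = 6.613 rad/s.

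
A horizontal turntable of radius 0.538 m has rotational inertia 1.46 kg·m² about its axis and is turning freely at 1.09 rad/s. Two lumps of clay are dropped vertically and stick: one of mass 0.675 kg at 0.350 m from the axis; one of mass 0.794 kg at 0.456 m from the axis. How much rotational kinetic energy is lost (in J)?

energy lost ≈ 0.126 J

The added mass arrives with no angular momentum about the axis, and any external torque about the axis is negligible, so the system's angular momentum is conserved.
Added inertia Σmr² = (0.675)(0.350)² + (0.794)(0.456)² = 0.2478 kg·m²; I_f = 1.460 + 0.2478 = 1.708 kg·m².
ω_f = I_p ω_i / I_f = (1.460)(1.09) / 1.708 = 0.9318 rad/s.
KE_i = ½(1.460)(1.090 rad/s)² = 0.8673 J; KE_f = ½(1.708)(0.9318)² = 0.7415 J.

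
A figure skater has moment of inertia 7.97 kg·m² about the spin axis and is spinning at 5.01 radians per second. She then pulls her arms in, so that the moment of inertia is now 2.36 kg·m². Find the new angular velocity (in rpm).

ω₂ ≈ 162 rpm

Angular momentum about the spin axis is conserved since the torque about it is zero.
ω₂ = I₁ω₁ / I₂ = (7.970)(5.01 rad/s) / (2.360) = 16.92 rad/s = 161.6 rpm.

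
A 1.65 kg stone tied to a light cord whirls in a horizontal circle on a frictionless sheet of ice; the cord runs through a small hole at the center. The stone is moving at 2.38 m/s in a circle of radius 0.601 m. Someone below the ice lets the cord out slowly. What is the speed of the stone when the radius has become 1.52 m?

The only horizontal force on the mass is along the cord (radial), so it exerts no torque about the hole and angular momentum m v r is conserved.
v₂ = v₁ r₁ / r₂ = (2.38)(0.601) / (1.52) = 0.9410 m/s.

v₂ ≈ 0.941 m/s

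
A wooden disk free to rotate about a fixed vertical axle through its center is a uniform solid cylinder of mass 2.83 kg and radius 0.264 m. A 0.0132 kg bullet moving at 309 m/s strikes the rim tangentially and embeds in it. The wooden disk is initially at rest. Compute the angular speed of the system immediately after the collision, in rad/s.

The axle reaction passes through the axle and exerts no torque about it; angular momentum about the axle is conserved through the impact.
I_p = ½(2.83)(0.264)² = 0.09862 kg·m². Taking the sense of the bullet's angular momentum as positive, L_{bullet} = m v R = (0.0132)(309)(0.264) = 1.077 kg·m²/s.
L_i = 0 + 1.077 = 1.077 kg·m²/s.
After sticking, I_f = I_p + m R² = 0.09862 + (0.0132)(0.264)² = 0.09954 kg·m².
ω_f = L_i / I_f = 1.077 / 0.09954 = 10.82 rad/s.

|ω_f| ≈ 10.8 rad/s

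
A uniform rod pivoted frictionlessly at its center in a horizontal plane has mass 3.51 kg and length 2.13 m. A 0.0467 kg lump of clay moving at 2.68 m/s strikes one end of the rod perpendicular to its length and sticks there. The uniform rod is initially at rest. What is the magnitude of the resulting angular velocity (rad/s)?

|ω_f| ≈ 0.0966 rad/s

About the pivot the impulsive forces during the collision are internal, so angular momentum about that axis is conserved.
I_p = (1/12)(3.51)(2.13)² = 1.327 kg·m². Taking the sense of the lump of clay's angular momentum as positive, L_{lump} = m v R = (0.0467)(2.68)(2.13/2) = 0.1333 kg·m²/s.
L_i = 0 + 0.1333 = 0.1333 kg·m²/s.
After sticking, I_f = I_p + m R² = 1.327 + (0.0467)(2.13/2)² = 1.380 kg·m².
ω_f = L_i / I_f = 0.1333 / 1.380 = 0.09659 rad/s.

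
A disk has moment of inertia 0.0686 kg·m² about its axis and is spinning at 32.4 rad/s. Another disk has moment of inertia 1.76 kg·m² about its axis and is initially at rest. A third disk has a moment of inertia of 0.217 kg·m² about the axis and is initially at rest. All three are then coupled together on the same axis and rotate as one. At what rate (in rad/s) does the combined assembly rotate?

The coupling torques are internal; angular momentum about the shared axis is conserved.
Taking A's sense as positive: L = (0.06860)(32.4) = 2.223 kg·m²·rad/s.
Combined I = 0.06860 + 1.760 + 0.2170 = 2.046 kg·m².
ω_f = L / I = 2.223 / 2.046 = 1.087 rad/s.

|ω_f| ≈ 1.09 rad/s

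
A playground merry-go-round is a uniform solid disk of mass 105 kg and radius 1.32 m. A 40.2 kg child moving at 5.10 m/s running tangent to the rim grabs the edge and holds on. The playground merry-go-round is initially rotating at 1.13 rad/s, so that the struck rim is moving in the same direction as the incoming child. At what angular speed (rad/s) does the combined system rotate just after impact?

|ω_f| ≈ 2.32 rad/s

The axle reaction passes through the axle and exerts no torque about it; angular momentum about the axle is conserved through the impact.
I_p = ½(105)(1.32)² = 91.48 kg·m². Taking the sense of the child's angular momentum as positive, L_{child} = m v R = (40.2)(5.10)(1.32) = 270.6 kg·m²/s.
L_i = +I_p ω_p + m v R = +(91.48)(1.13) + 270.6 = 374.0 kg·m²/s.
After sticking, I_f = I_p + m R² = 91.48 + (40.2)(1.32)² = 161.5 kg·m².
ω_f = L_i / I_f = 374.0 / 161.5 = 2.315 rad/s.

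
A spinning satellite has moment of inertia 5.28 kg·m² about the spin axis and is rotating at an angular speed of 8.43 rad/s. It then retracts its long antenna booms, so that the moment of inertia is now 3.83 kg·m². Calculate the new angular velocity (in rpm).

ω₂ ≈ 111 rpm

With no external torque about the axis, L is conserved: I₁ω₁ = I₂ω₂.
ω₂ = I₁ω₁ / I₂ = (5.280)(8.43 rad/s) / (3.830) = 11.62 rad/s = 111.0 rpm.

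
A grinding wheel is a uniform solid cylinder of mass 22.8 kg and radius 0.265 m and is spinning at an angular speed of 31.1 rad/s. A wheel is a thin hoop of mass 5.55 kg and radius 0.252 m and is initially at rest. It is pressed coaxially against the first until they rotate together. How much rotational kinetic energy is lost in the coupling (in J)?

No external torque acts about the common axis, so total angular momentum is conserved.
Moments of inertia: I_A = ½(22.8)(0.265)² = 0.8006 kg·m²; I_B = (5.55)(0.252)² = 0.3524 kg·m².
Taking A's sense as positive: L = (0.8006)(31.1) = 24.90 kg·m²·rad/s.
Combined I = 0.8006 + 0.3524 = 1.153 kg·m².
ω_f = L / I = 24.90 / 1.153 = 21.59 rad/s.
KE_i = ½ΣIω² = 387.2 J; KE_f = ½(1.153)(21.59)² = 268.8 J.

ΔKE lost ≈ 118 J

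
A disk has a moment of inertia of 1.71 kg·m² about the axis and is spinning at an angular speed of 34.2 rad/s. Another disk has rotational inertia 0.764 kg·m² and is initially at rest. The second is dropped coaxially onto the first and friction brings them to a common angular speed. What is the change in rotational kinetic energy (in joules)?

No external torque acts about the common axis, so total angular momentum is conserved.
Taking A's sense as positive: L = (1.710)(34.2) = 58.48 kg·m²·rad/s.
Combined I = 1.710 + 0.7640 = 2.474 kg·m².
ω_f = L / I = 58.48 / 2.474 = 23.64 rad/s.
KE_i = ½ΣIω² = 1000 J; KE_f = ½(2.474)(23.64)² = 691.2 J.

ΔKE ≈ -309 J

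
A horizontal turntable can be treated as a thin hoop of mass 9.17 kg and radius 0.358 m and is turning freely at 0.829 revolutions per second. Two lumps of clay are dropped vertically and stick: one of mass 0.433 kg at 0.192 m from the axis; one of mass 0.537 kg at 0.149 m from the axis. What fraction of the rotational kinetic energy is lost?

fraction ≈ 0.0232

The added mass arrives with no angular momentum about the axis, and any external torque about the axis is negligible, so the system's angular momentum is conserved.
I_p = (9.17)(0.358)² = 1.175 kg·m².
Added inertia Σmr² = (0.433)(0.192)² + (0.537)(0.149)² = 0.02788 kg·m²; I_f = 1.175 + 0.02788 = 1.203 kg·m².
ω_f = I_p ω_i / I_f = (1.175)(0.829) / 1.203 = 0.8098 rev/s.
KE_i = ½(1.175)(5.209 rad/s)² = 15.94 J; KE_f = ½(1.203)(5.088)² = 15.57 J.
Fraction lost = 0.02318.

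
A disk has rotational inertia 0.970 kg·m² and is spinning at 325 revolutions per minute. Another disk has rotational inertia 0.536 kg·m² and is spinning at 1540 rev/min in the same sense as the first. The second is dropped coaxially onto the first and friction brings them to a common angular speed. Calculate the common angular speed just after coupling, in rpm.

|ω_f| ≈ 757 rpm

No external torque acts about the common axis, so total angular momentum is conserved.
Taking A's sense as positive: L = (0.9700)(325) + (0.5360)(1540) = 1141 kg·m²·rpm.
Combined I = 0.9700 + 0.5360 = 1.506 kg·m².
ω_f = L / I = 1141 / 1.506 = 757.4 rpm.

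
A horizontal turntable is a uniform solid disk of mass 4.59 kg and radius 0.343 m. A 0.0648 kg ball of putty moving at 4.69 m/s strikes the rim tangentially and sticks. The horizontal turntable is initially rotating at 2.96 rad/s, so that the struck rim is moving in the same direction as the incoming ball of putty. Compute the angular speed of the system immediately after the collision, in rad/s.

|ω_f| ≈ 3.25 rad/s

The axle reaction passes through the axle and exerts no torque about it; angular momentum about the axle is conserved through the impact.
I_p = ½(4.59)(0.343)² = 0.2700 kg·m². Taking the sense of the ball of putty's angular momentum as positive, L_{ball} = m v R = (0.0648)(4.69)(0.343) = 0.1042 kg·m²/s.
L_i = +I_p ω_p + m v R = +(0.2700)(2.96) + 0.1042 = 0.9035 kg·m²/s.
After sticking, I_f = I_p + m R² = 0.2700 + (0.0648)(0.343)² = 0.2776 kg·m².
ω_f = L_i / I_f = 0.9035 / 0.2776 = 3.254 rad/s.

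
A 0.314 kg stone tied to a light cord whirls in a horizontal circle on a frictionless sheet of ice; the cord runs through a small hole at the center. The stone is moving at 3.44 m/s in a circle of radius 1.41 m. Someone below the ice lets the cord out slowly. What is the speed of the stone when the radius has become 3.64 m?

v₂ ≈ 1.33 m/s

Central (radial) force ⇒ zero torque about the center ⇒ m v r is constant.
v₂ = v₁ r₁ / r₂ = (3.44)(1.41) / (3.64) = 1.333 m/s.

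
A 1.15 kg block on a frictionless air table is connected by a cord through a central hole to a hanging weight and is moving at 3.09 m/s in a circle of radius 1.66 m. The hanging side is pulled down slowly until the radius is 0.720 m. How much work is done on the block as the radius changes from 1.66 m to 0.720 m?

W ≈ 23.7 J

The only horizontal force on the mass is along the cord (radial), so it exerts no torque about the hole and angular momentum m v r is conserved.
v₂ = v₁ r₁ / r₂ = (3.09)(1.66) / (0.720) = 7.124 m/s.
W = ΔKE = ½m(v₂² − v₁²) = 23.69 J.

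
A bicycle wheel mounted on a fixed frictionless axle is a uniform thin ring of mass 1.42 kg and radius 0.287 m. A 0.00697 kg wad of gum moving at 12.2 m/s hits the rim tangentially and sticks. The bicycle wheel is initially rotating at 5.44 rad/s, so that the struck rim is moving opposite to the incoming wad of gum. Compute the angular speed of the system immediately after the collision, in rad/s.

The axle reaction passes through the axle and exerts no torque about it; angular momentum about the axle is conserved through the impact.
I_p = (1.42)(0.287)² = 0.1170 kg·m². Taking the sense of the wad of gum's angular momentum as positive, L_{wad} = m v R = (0.00697)(12.2)(0.287) = 0.02440 kg·m²/s.
L_i = −I_p ω_p + m v R = −(0.1170)(5.44) + 0.02440 = -0.6119 kg·m²/s.
After sticking, I_f = I_p + m R² = 0.1170 + (0.00697)(0.287)² = 0.1175 kg·m².
ω_f = L_i / I_f = -0.6119 / 0.1175 = -5.206 rad/s.

|ω_f| ≈ 5.21 rad/s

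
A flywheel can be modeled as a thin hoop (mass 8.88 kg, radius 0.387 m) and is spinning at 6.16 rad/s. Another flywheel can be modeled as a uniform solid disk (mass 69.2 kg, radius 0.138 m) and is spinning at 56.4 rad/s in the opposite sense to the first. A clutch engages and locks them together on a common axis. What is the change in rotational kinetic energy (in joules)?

No external torque acts about the common axis, so total angular momentum is conserved.
Moments of inertia: I_A = (8.88)(0.387)² = 1.330 kg·m²; I_B = ½(69.2)(0.138)² = 0.6589 kg·m².
Taking A's sense as positive: L = (1.330)(6.16) − (0.6589)(56.4) = -28.97 kg·m²·rad/s.
Combined I = 1.330 + 0.6589 = 1.989 kg·m².
ω_f = L / I = -28.97 / 1.989 = -14.57 rad/s.
KE_i = ½ΣIω² = 1073 J; KE_f = ½(1.989)(14.57)² = 211.0 J.

ΔKE ≈ -862 J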